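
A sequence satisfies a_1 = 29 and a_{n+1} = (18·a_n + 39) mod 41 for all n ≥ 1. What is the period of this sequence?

5

We have a_1 = 29; a_2 = 28; a_3 = 10; a_4 = 14; a_5 = 4; a_6 = 29.
Since a_6 = a_1 = 29, the sequence is periodic with period 5.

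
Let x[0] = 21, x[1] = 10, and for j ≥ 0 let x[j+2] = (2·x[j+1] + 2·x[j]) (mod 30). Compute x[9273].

12

We have x[0] = 21,  x[1] = 10,  x[2] = 2,  x[3] = 24,  x[4] = 22,  x[5] = 2,  x[6] = 18,  x[7] = 10,  x[8] = 26,  x[9] = 12,  x[10] = 16,  x[11] = 26,  x[12] = 24,  x[13] = 10,  x[14] = 8,  x[15] = 6,  x[16] = 28,  x[17] = 8,  x[18] = 12,  x[19] = 10,  x[20] = 14,  x[21] = 18,  x[22] = 4,  x[23] = 14,  x[24] = 6,  x[25] = 10,  x[26] = 2.
Since (x[25], x[26]) = (x[1], x[2]) = (10, 2) (two consecutive terms determine the rest), the sequence is eventually periodic: after a pre-period of length 1 it cycles with period 24.
For j ≥ 1, x[j] depends only on (j - 1) mod 24. (9273 - 1) mod 24 = 8, so x[9273] = x[9] = 12.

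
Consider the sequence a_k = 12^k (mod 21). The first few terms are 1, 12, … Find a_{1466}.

a_0 = 1, a_1 = 12, a_2 = 18, a_3 = 6, a_4 = 9, a_5 = 3, a_6 = 15, a_7 = 12.
Since a_7 = a_1 = 12, the sequence is eventually periodic: after a pre-period of length 1 it cycles with period 6.
For k ≥ 1, a_k depends only on (k - 1) mod 6. (1466 - 1) mod 6 = 1, so a_{1466} = a_2 = 18.

18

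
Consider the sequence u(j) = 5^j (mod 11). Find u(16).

5

Computing terms: u(0) = 1, u(1) = 5, u(2) = 3, u(3) = 4, u(4) = 9, u(5) = 1.
Since u(5) = u(0) = 1, the sequence is periodic with period 5.
So u(16) = u(0 + ((16-0) mod 5)) = u(1) = 5.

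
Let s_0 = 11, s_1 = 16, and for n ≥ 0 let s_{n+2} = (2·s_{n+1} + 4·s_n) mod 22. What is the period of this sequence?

We have s_0 = 11; s_1 = 16; s_2 = 10; s_3 = 18; s_4 = 10; s_5 = 4; s_6 = 4; s_7 = 2; s_8 = 20; s_9 = 4; s_{10} = 0; s_{11} = 16; s_{12} = 10.
Since (s_{11}, s_{12}) = (s_1, s_2) = (16, 10) (two consecutive terms determine the rest), the sequence is eventually periodic: after a pre-period of length 1 it cycles with period 10.

10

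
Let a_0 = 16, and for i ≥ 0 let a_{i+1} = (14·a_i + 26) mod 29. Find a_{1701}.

We have a_0 = 16,  a_1 = 18,  a_2 = 17,  a_3 = 3,  a_4 = 10,  a_5 = 21,  a_6 = 1,  a_7 = 11,  a_8 = 6,  a_9 = 23,  a_{10} = 0,  a_{11} = 26,  a_{12} = 13,  a_{13} = 5,  a_{14} = 9,  a_{15} = 7,  a_{16} = 8,  a_{17} = 22,  a_{18} = 15,  a_{19} = 4,  a_{20} = 24,  a_{21} = 14,  a_{22} = 19,  a_{23} = 2,  a_{24} = 25,  a_{25} = 28,  a_{26} = 12,  a_{27} = 20,  a_{28} = 16.
The sequence repeats with period 28.
(1701 - 0) mod 28 = 21, so a_{1701} = a_{21} = 14.

14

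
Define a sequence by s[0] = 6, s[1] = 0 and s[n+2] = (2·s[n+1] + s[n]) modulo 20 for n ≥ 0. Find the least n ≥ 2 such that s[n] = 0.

Computing terms: s[0] = 6,  s[1] = 0,  s[2] = 6,  s[3] = 12,  s[4] = 10,  s[5] = 12,  s[6] = 14,  s[7] = 0,  s[8] = 14,  s[9] = 8,  s[10] = 10,  s[11] = 8,  s[12] = 6,  s[13] = 0.
The sequence repeats with period 12.
The value 0 first appears (with n ≥ 2) at s[7].

7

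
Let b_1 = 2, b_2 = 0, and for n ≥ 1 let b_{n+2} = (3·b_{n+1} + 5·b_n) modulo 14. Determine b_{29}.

We have b_1 = 2, b_2 = 0, b_3 = 10, b_4 = 2, b_5 = 0.
Since (b_4, b_5) = (b_1, b_2) = (2, 0) (two consecutive terms determine the rest), the sequence is periodic with period 3.
(29 - 1) mod 3 = 1, so b_{29} = b_2 = 0.

0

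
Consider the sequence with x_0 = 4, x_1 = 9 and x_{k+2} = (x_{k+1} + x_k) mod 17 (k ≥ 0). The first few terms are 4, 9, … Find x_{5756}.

10

Listing terms: x_0 = 4, x_1 = 9, x_2 = 13, x_3 = 5, x_4 = 1, x_5 = 6, x_6 = 7, x_7 = 13, x_8 = 3, x_9 = 16, x_{10} = 2, x_{11} = 1, x_{12} = 3, x_{13} = 4, x_{14} = 7, x_{15} = 11, x_{16} = 1, x_{17} = 12, x_{18} = 13, x_{19} = 8, x_{20} = 4, x_{21} = 12, x_{22} = 16, x_{23} = 11, x_{24} = 10, x_{25} = 4, x_{26} = 14, x_{27} = 1, x_{28} = 15, x_{29} = 16, x_{30} = 14, x_{31} = 13, x_{32} = 10, x_{33} = 6, x_{34} = 16, x_{35} = 5, x_{36} = 4, x_{37} = 9.
Since (x_{36}, x_{37}) = (x_0, x_1) = (4, 9) (two consecutive terms determine the rest), the sequence is periodic with period 36.
So x_{5756} = x_{0 + ((5756-0) mod 36)} = x_{32} = 10.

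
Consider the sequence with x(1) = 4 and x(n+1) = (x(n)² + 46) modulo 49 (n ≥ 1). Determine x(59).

19

x(1) = 4,  x(2) = 13,  x(3) = 19,  x(4) = 15,  x(5) = 26,  x(6) = 36,  x(7) = 19.
Since x(7) = x(3) = 19, the sequence is eventually periodic: after a pre-period of length 2 it cycles with period 4.
For n ≥ 3, x(n) depends only on (n - 3) mod 4. (59 - 3) mod 4 = 0, so x(59) = x(3) = 19.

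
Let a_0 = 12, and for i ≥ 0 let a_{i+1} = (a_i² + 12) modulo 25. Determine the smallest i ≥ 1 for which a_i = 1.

7

We have a_0 = 12, a_1 = 6, a_2 = 23, a_3 = 16, a_4 = 18, a_5 = 11, a_6 = 8, a_7 = 1, a_8 = 13, a_9 = 6.
Since a_9 = a_1 = 6, the sequence is eventually periodic: after a pre-period of length 1 it cycles with period 8.
The value 1 first appears (with i ≥ 1) at a_7.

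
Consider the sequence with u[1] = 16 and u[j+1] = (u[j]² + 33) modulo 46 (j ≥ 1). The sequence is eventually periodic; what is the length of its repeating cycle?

Listing terms: u[1] = 16; u[2] = 13; u[3] = 18; u[4] = 35; u[5] = 16.
The sequence repeats with period 4.

4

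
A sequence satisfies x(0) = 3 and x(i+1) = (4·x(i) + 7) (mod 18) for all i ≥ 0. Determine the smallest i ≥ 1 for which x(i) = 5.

5

We have x(0) = 3; x(1) = 1; x(2) = 11; x(3) = 15; x(4) = 13; x(5) = 5; x(6) = 9; x(7) = 7; x(8) = 17; x(9) = 3.
The sequence repeats with period 9.
The value 5 first appears (with i ≥ 1) at x(5).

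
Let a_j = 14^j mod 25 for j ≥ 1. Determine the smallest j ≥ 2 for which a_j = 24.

5

We have a_1 = 14; a_2 = 21; a_3 = 19; a_4 = 16; a_5 = 24; a_6 = 11; a_7 = 4; a_8 = 6; a_9 = 9; a_{10} = 1; a_{11} = 14.
The sequence repeats with period 10.
The value 24 first appears (with j ≥ 2) at a_5.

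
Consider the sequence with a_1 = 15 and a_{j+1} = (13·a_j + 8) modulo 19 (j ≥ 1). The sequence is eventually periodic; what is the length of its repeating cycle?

Computing terms: a_1 = 15, a_2 = 13, a_3 = 6, a_4 = 10, a_5 = 5, a_6 = 16, a_7 = 7, a_8 = 4, a_9 = 3, a_{10} = 9, a_{11} = 11, a_{12} = 18, a_{13} = 14, a_{14} = 0, a_{15} = 8, a_{16} = 17, a_{17} = 1, a_{18} = 2, a_{19} = 15.
Since a_{19} = a_1 = 15, the sequence is periodic with period 18.

18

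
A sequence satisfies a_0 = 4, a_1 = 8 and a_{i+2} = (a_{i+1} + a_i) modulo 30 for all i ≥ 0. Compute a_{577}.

14

We have a_0 = 4; a_1 = 8; a_2 = 12; a_3 = 20; a_4 = 2; a_5 = 22; a_6 = 24; a_7 = 16; a_8 = 10; a_9 = 26; a_{10} = 6; a_{11} = 2; a_{12} = 8; a_{13} = 10; a_{14} = 18; a_{15} = 28; a_{16} = 16; a_{17} = 14; a_{18} = 0; a_{19} = 14; a_{20} = 14; a_{21} = 28; a_{22} = 12; a_{23} = 10; a_{24} = 22; a_{25} = 2; a_{26} = 24; a_{27} = 26; a_{28} = 20; a_{29} = 16; a_{30} = 6; a_{31} = 22; a_{32} = 28; a_{33} = 20; a_{34} = 18; a_{35} = 8; a_{36} = 26; a_{37} = 4; a_{38} = 0; a_{39} = 4; a_{40} = 4; a_{41} = 8.
The sequence repeats with period 40.
So a_{577} = a_{0 + ((577-0) mod 40)} = a_{17} = 14.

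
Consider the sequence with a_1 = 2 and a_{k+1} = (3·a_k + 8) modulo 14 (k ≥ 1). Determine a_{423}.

8

a_1 = 2; a_2 = 0; a_3 = 8; a_4 = 4; a_5 = 6; a_6 = 12; a_7 = 2.
Since a_7 = a_1 = 2, the sequence is periodic with period 6.
(423 - 1) mod 6 = 2, so a_{423} = a_3 = 8.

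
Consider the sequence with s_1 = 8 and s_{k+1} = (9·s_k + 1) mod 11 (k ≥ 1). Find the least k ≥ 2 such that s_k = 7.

s_1 = 8,  s_2 = 7,  s_3 = 9,  s_4 = 5,  s_5 = 2,  s_6 = 8.
Since s_6 = s_1 = 8, the sequence is periodic with period 5.
The value 7 first appears (with k ≥ 2) at s_2.

2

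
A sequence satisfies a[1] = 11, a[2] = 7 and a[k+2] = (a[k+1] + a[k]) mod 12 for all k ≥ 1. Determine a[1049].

11

a[1] = 11, a[2] = 7, a[3] = 6, a[4] = 1, a[5] = 7, a[6] = 8, a[7] = 3, a[8] = 11, a[9] = 2, a[10] = 1, a[11] = 3, a[12] = 4, a[13] = 7, a[14] = 11, a[15] = 6, a[16] = 5, a[17] = 11, a[18] = 4, a[19] = 3, a[20] = 7, a[21] = 10, a[22] = 5, a[23] = 3, a[24] = 8, a[25] = 11, a[26] = 7.
Since (a[25], a[26]) = (a[1], a[2]) = (11, 7) (two consecutive terms determine the rest), the sequence is periodic with period 24.
So a[1049] = a[1 + ((1049-1) mod 24)] = a[17] = 11.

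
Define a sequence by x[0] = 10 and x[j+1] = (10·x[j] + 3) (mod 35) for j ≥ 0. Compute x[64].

13

We have x[0] = 10, x[1] = 33, x[2] = 18, x[3] = 8, x[4] = 13, x[5] = 28, x[6] = 3, x[7] = 33.
Since x[7] = x[1] = 33, the sequence is eventually periodic: after a pre-period of length 1 it cycles with period 6.
For j ≥ 1, x[j] depends only on (j - 1) mod 6. (64 - 1) mod 6 = 3, so x[64] = x[4] = 13.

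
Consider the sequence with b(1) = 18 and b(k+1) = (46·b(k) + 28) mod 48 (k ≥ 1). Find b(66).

b(1) = 18,  b(2) = 40,  b(3) = 44,  b(4) = 36,  b(5) = 4,  b(6) = 20,  b(7) = 36.
Since b(7) = b(4) = 36, the sequence is eventually periodic: after a pre-period of length 3 it cycles with period 3.
For k ≥ 4, b(k) depends only on (k - 4) mod 3. (66 - 4) mod 3 = 2, so b(66) = b(6) = 20.

20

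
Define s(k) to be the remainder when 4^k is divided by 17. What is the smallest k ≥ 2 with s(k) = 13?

Listing terms: s(1) = 4,  s(2) = 16,  s(3) = 13,  s(4) = 1,  s(5) = 4.
Since s(5) = s(1) = 4, the sequence is periodic with period 4.
The value 13 first appears (with k ≥ 2) at s(3).

3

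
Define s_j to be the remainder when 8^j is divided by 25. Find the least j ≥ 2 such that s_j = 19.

6

s_1 = 8, s_2 = 14, s_3 = 12, s_4 = 21, s_5 = 18, s_6 = 19, s_7 = 2, s_8 = 16, s_9 = 3, s_{10} = 24, s_{11} = 17, s_{12} = 11, s_{13} = 13, s_{14} = 4, s_{15} = 7, s_{16} = 6, s_{17} = 23, s_{18} = 9, s_{19} = 22, s_{20} = 1, s_{21} = 8.
Since s_{21} = s_1 = 8, the sequence is periodic with period 20.
The value 19 first appears (with j ≥ 2) at s_6.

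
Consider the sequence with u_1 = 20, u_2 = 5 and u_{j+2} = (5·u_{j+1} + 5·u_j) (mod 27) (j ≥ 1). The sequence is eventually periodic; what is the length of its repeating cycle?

We have u_1 = 20; u_2 = 5; u_3 = 17; u_4 = 2; u_5 = 14; u_6 = 26; u_7 = 11; u_8 = 23; u_9 = 8; u_{10} = 20; u_{11} = 5.
Since (u_{10}, u_{11}) = (u_1, u_2) = (20, 5) (two consecutive terms determine the rest), the sequence is periodic with period 9.

9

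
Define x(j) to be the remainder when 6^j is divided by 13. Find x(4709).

2

x(1) = 6,  x(2) = 10,  x(3) = 8,  x(4) = 9,  x(5) = 2,  x(6) = 12,  x(7) = 7,  x(8) = 3,  x(9) = 5,  x(10) = 4,  x(11) = 11,  x(12) = 1,  x(13) = 6.
Since x(13) = x(1) = 6, the sequence is periodic with period 12.
So x(4709) = x(1 + ((4709-1) mod 12)) = x(5) = 2.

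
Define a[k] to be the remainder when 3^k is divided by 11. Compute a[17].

a[0] = 1,  a[1] = 3,  a[2] = 9,  a[3] = 5,  a[4] = 4,  a[5] = 1.
The sequence repeats with period 5.
(17 - 0) mod 5 = 2, so a[17] = a[2] = 9.

9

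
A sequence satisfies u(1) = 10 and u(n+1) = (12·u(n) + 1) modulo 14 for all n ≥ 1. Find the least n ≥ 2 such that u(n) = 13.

6

Listing terms: u(1) = 10; u(2) = 9; u(3) = 11; u(4) = 7; u(5) = 1; u(6) = 13; u(7) = 3; u(8) = 9.
Since u(8) = u(2) = 9, the sequence is eventually periodic: after a pre-period of length 1 it cycles with period 6.
The value 13 first appears (with n ≥ 2) at u(6).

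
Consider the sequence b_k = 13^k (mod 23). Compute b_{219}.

16

Computing terms: b_0 = 1; b_1 = 13; b_2 = 8; b_3 = 12; b_4 = 18; b_5 = 4; b_6 = 6; b_7 = 9; b_8 = 2; b_9 = 3; b_{10} = 16; b_{11} = 1.
Since b_{11} = b_0 = 1, the sequence is periodic with period 11.
So b_{219} = b_{0 + ((219-0) mod 11)} = b_{10} = 16.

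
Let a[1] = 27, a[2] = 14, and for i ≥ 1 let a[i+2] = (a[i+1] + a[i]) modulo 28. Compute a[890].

14

Listing terms: a[1] = 27,  a[2] = 14,  a[3] = 13,  a[4] = 27,  a[5] = 12,  a[6] = 11,  a[7] = 23,  a[8] = 6,  a[9] = 1,  a[10] = 7,  a[11] = 8,  a[12] = 15,  a[13] = 23,  a[14] = 10,  a[15] = 5,  a[16] = 15,  a[17] = 20,  a[18] = 7,  a[19] = 27,  a[20] = 6,  a[21] = 5,  a[22] = 11,  a[23] = 16,  a[24] = 27,  a[25] = 15,  a[26] = 14,  a[27] = 1,  a[28] = 15,  a[29] = 16,  a[30] = 3,  a[31] = 19,  a[32] = 22,  a[33] = 13,  a[34] = 7,  a[35] = 20,  a[36] = 27,  a[37] = 19,  a[38] = 18,  a[39] = 9,  a[40] = 27,  a[41] = 8,  a[42] = 7,  a[43] = 15,  a[44] = 22,  a[45] = 9,  a[46] = 3,  a[47] = 12,  a[48] = 15,  a[49] = 27,  a[50] = 14.
Since (a[49], a[50]) = (a[1], a[2]) = (27, 14) (two consecutive terms determine the rest), the sequence is periodic with period 48.
So a[890] = a[1 + ((890-1) mod 48)] = a[26] = 14.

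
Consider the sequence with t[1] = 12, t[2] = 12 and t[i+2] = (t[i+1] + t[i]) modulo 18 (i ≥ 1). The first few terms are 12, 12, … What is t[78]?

6

t[1] = 12; t[2] = 12; t[3] = 6; t[4] = 0; t[5] = 6; t[6] = 6; t[7] = 12; t[8] = 0; t[9] = 12; t[10] = 12.
Since (t[9], t[10]) = (t[1], t[2]) = (12, 12) (two consecutive terms determine the rest), the sequence is periodic with period 8.
(78 - 1) mod 8 = 5, so t[78] = t[6] = 6.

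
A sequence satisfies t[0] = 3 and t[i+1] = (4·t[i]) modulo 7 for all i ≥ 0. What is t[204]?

Computing terms: t[0] = 3,  t[1] = 5,  t[2] = 6,  t[3] = 3.
Since t[3] = t[0] = 3, the sequence is periodic with period 3.
So t[204] = t[0 + ((204-0) mod 3)] = t[0] = 3.

3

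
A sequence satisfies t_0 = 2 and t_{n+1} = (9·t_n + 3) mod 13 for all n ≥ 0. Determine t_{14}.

10

t_0 = 2; t_1 = 8; t_2 = 10; t_3 = 2.
Since t_3 = t_0 = 2, the sequence is periodic with period 3.
So t_{14} = t_{0 + ((14-0) mod 3)} = t_2 = 10.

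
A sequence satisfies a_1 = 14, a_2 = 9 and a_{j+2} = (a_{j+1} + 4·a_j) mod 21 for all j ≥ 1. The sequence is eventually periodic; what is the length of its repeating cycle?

Computing terms: a_1 = 14; a_2 = 9; a_3 = 2; a_4 = 17; a_5 = 4; a_6 = 9; a_7 = 4; a_8 = 19; a_9 = 14; a_{10} = 6; a_{11} = 20; a_{12} = 2; a_{13} = 19; a_{14} = 6; a_{15} = 19; a_{16} = 1; a_{17} = 14; a_{18} = 18; a_{19} = 11; a_{20} = 20; a_{21} = 1; a_{22} = 18; a_{23} = 1; a_{24} = 10; a_{25} = 14; a_{26} = 12; a_{27} = 5; a_{28} = 11; a_{29} = 10; a_{30} = 12; a_{31} = 10; a_{32} = 16; a_{33} = 14; a_{34} = 15; a_{35} = 8; a_{36} = 5; a_{37} = 16; a_{38} = 15; a_{39} = 16; a_{40} = 13; a_{41} = 14; a_{42} = 3; a_{43} = 17; a_{44} = 8; a_{45} = 13; a_{46} = 3; a_{47} = 13; a_{48} = 4; a_{49} = 14; a_{50} = 9.
The sequence repeats with period 48.

48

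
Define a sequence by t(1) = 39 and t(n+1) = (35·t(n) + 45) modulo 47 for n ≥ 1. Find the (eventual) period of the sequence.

We have t(1) = 39; t(2) = 0; t(3) = 45; t(4) = 22; t(5) = 16; t(6) = 41; t(7) = 23; t(8) = 4; t(9) = 44; t(10) = 34; t(11) = 13; t(12) = 30; t(13) = 14; t(14) = 18; t(15) = 17; t(16) = 29; t(17) = 26; t(18) = 15; t(19) = 6; t(20) = 20; t(21) = 40; t(22) = 35; t(23) = 1; t(24) = 33; t(25) = 25; t(26) = 27; t(27) = 3; t(28) = 9; t(29) = 31; t(30) = 2; t(31) = 21; t(32) = 28; t(33) = 38; t(34) = 12; t(35) = 42; t(36) = 11; t(37) = 7; t(38) = 8; t(39) = 43; t(40) = 46; t(41) = 10; t(42) = 19; t(43) = 5; t(44) = 32; t(45) = 37; t(46) = 24; t(47) = 39.
Since t(47) = t(1) = 39, the sequence is periodic with period 46.

46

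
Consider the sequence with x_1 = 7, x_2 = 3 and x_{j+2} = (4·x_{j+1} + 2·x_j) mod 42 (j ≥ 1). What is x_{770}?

x_1 = 7,  x_2 = 3,  x_3 = 26,  x_4 = 26,  x_5 = 30,  x_6 = 4,  x_7 = 34,  x_8 = 18,  x_9 = 14,  x_{10} = 8,  x_{11} = 18,  x_{12} = 4,  x_{13} = 10,  x_{14} = 6,  x_{15} = 2,  x_{16} = 20,  x_{17} = 0,  x_{18} = 40,  x_{19} = 34,  x_{20} = 6,  x_{21} = 8,  x_{22} = 2,  x_{23} = 24,  x_{24} = 16,  x_{25} = 28,  x_{26} = 18,  x_{27} = 2,  x_{28} = 2,  x_{29} = 12,  x_{30} = 10,  x_{31} = 22,  x_{32} = 24,  x_{33} = 14,  x_{34} = 20,  x_{35} = 24,  x_{36} = 10,  x_{37} = 4,  x_{38} = 36,  x_{39} = 26,  x_{40} = 8,  x_{41} = 0,  x_{42} = 16,  x_{43} = 22,  x_{44} = 36,  x_{45} = 20,  x_{46} = 26,  x_{47} = 18,  x_{48} = 40,  x_{49} = 28,  x_{50} = 24,  x_{51} = 26,  x_{52} = 26.
Since (x_{51}, x_{52}) = (x_3, x_4) = (26, 26) (two consecutive terms determine the rest), the sequence is eventually periodic: after a pre-period of length 2 it cycles with period 48.
For j ≥ 3, x_j depends only on (j - 3) mod 48. (770 - 3) mod 48 = 47, so x_{770} = x_{50} = 24.

24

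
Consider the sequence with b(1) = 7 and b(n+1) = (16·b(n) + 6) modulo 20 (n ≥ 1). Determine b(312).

18

Computing terms: b(1) = 7, b(2) = 18, b(3) = 14, b(4) = 10, b(5) = 6, b(6) = 2, b(7) = 18.
Since b(7) = b(2) = 18, the sequence is eventually periodic: after a pre-period of length 1 it cycles with period 5.
For n ≥ 2, b(n) depends only on (n - 2) mod 5. (312 - 2) mod 5 = 0, so b(312) = b(2) = 18.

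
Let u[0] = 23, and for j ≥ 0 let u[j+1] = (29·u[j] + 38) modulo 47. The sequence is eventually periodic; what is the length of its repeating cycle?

46

Computing terms: u[0] = 23; u[1] = 0; u[2] = 38; u[3] = 12; u[4] = 10; u[5] = 46; u[6] = 9; u[7] = 17; u[8] = 14; u[9] = 21; u[10] = 36; u[11] = 1; u[12] = 20; u[13] = 7; u[14] = 6; u[15] = 24; u[16] = 29; u[17] = 33; u[18] = 8; u[19] = 35; u[20] = 19; u[21] = 25; u[22] = 11; u[23] = 28; u[24] = 4; u[25] = 13; u[26] = 39; u[27] = 41; u[28] = 5; u[29] = 42; u[30] = 34; u[31] = 37; u[32] = 30; u[33] = 15; u[34] = 3; u[35] = 31; u[36] = 44; u[37] = 45; u[38] = 27; u[39] = 22; u[40] = 18; u[41] = 43; u[42] = 16; u[43] = 32; u[44] = 26; u[45] = 40; u[46] = 23.
The sequence repeats with period 46.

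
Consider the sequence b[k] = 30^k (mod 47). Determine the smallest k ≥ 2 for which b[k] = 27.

44

b[1] = 30; b[2] = 7; b[3] = 22; b[4] = 2; b[5] = 13; b[6] = 14; b[7] = 44; b[8] = 4; b[9] = 26; b[10] = 28; b[11] = 41; b[12] = 8; b[13] = 5; b[14] = 9; b[15] = 35; b[16] = 16; b[17] = 10; b[18] = 18; b[19] = 23; b[20] = 32; b[21] = 20; b[22] = 36; b[23] = 46; b[24] = 17; b[25] = 40; b[26] = 25; b[27] = 45; b[28] = 34; b[29] = 33; b[30] = 3; b[31] = 43; b[32] = 21; b[33] = 19; b[34] = 6; b[35] = 39; b[36] = 42; b[37] = 38; b[38] = 12; b[39] = 31; b[40] = 37; b[41] = 29; b[42] = 24; b[43] = 15; b[44] = 27; b[45] = 11; b[46] = 1; b[47] = 30.
Since b[47] = b[1] = 30, the sequence is periodic with period 46.
The value 27 first appears (with k ≥ 2) at b[44].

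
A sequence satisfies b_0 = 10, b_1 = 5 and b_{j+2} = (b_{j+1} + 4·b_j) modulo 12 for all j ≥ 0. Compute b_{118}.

Listing terms: b_0 = 10; b_1 = 5; b_2 = 9; b_3 = 5; b_4 = 5; b_5 = 1; b_6 = 9; b_7 = 1; b_8 = 1; b_9 = 5; b_{10} = 9.
Since (b_9, b_{10}) = (b_1, b_2) = (5, 9) (two consecutive terms determine the rest), the sequence is eventually periodic: after a pre-period of length 1 it cycles with period 8.
For j ≥ 1, b_j depends only on (j - 1) mod 8. (118 - 1) mod 8 = 5, so b_{118} = b_6 = 9.

9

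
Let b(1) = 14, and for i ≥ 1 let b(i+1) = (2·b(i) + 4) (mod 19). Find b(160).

3

Listing terms: b(1) = 14; b(2) = 13; b(3) = 11; b(4) = 7; b(5) = 18; b(6) = 2; b(7) = 8; b(8) = 1; b(9) = 6; b(10) = 16; b(11) = 17; b(12) = 0; b(13) = 4; b(14) = 12; b(15) = 9; b(16) = 3; b(17) = 10; b(18) = 5; b(19) = 14.
Since b(19) = b(1) = 14, the sequence is periodic with period 18.
So b(160) = b(1 + ((160-1) mod 18)) = b(16) = 3.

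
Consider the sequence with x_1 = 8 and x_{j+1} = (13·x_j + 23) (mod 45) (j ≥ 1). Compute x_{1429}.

38

Listing terms: x_1 = 8, x_2 = 37, x_3 = 9, x_4 = 5, x_5 = 43, x_6 = 42, x_7 = 29, x_8 = 40, x_9 = 3, x_{10} = 17, x_{11} = 19, x_{12} = 0, x_{13} = 23, x_{14} = 7, x_{15} = 24, x_{16} = 20, x_{17} = 13, x_{18} = 12, x_{19} = 44, x_{20} = 10, x_{21} = 18, x_{22} = 32, x_{23} = 34, x_{24} = 15, x_{25} = 38, x_{26} = 22, x_{27} = 39, x_{28} = 35, x_{29} = 28, x_{30} = 27, x_{31} = 14, x_{32} = 25, x_{33} = 33, x_{34} = 2, x_{35} = 4, x_{36} = 30, x_{37} = 8.
Since x_{37} = x_1 = 8, the sequence is periodic with period 36.
(1429 - 1) mod 36 = 24, so x_{1429} = x_{25} = 38.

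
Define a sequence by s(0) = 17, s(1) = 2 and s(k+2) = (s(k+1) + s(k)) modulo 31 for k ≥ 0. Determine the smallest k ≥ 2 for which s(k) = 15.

8

s(0) = 17; s(1) = 2; s(2) = 19; s(3) = 21; s(4) = 9; s(5) = 30; s(6) = 8; s(7) = 7; s(8) = 15; s(9) = 22; s(10) = 6; s(11) = 28; s(12) = 3; s(13) = 0; s(14) = 3; s(15) = 3; s(16) = 6; s(17) = 9; s(18) = 15; s(19) = 24; s(20) = 8; s(21) = 1; s(22) = 9; s(23) = 10; s(24) = 19; s(25) = 29; s(26) = 17; s(27) = 15; s(28) = 1; s(29) = 16; s(30) = 17; s(31) = 2.
The sequence repeats with period 30.
The value 15 first appears (with k ≥ 2) at s(8).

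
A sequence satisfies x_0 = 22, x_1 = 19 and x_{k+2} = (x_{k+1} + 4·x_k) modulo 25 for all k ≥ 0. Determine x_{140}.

Computing terms: x_0 = 22,  x_1 = 19,  x_2 = 7,  x_3 = 8,  x_4 = 11,  x_5 = 18,  x_6 = 12,  x_7 = 9,  x_8 = 7,  x_9 = 18,  x_{10} = 21,  x_{11} = 18,  x_{12} = 2,  x_{13} = 24,  x_{14} = 7,  x_{15} = 3,  x_{16} = 6,  x_{17} = 18,  x_{18} = 17,  x_{19} = 14,  x_{20} = 7,  x_{21} = 13,  x_{22} = 16,  x_{23} = 18,  x_{24} = 7,  x_{25} = 4,  x_{26} = 7,  x_{27} = 23,  x_{28} = 1,  x_{29} = 18,  x_{30} = 22,  x_{31} = 19.
The sequence repeats with period 30.
(140 - 0) mod 30 = 20, so x_{140} = x_{20} = 7.

7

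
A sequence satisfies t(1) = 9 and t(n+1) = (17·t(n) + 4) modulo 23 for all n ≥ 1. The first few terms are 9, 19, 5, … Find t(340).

t(1) = 9, t(2) = 19, t(3) = 5, t(4) = 20, t(5) = 22, t(6) = 10, t(7) = 13, t(8) = 18, t(9) = 11, t(10) = 7, t(11) = 8, t(12) = 2, t(13) = 15, t(14) = 6, t(15) = 14, t(16) = 12, t(17) = 1, t(18) = 21, t(19) = 16, t(20) = 0, t(21) = 4, t(22) = 3, t(23) = 9.
Since t(23) = t(1) = 9, the sequence is periodic with period 22.
So t(340) = t(1 + ((340-1) mod 22)) = t(10) = 7.

7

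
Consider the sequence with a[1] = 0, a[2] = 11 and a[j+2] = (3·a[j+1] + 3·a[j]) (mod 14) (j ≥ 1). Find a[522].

Computing terms: a[1] = 0; a[2] = 11; a[3] = 5; a[4] = 6; a[5] = 5; a[6] = 5; a[7] = 2; a[8] = 7; a[9] = 13; a[10] = 4; a[11] = 9; a[12] = 11; a[13] = 4; a[14] = 3; a[15] = 7; a[16] = 2; a[17] = 13; a[18] = 3; a[19] = 6; a[20] = 13; a[21] = 1; a[22] = 0; a[23] = 3; a[24] = 9; a[25] = 8; a[26] = 9; a[27] = 9; a[28] = 12; a[29] = 7; a[30] = 1; a[31] = 10; a[32] = 5; a[33] = 3; a[34] = 10; a[35] = 11; a[36] = 7; a[37] = 12; a[38] = 1; a[39] = 11; a[40] = 8; a[41] = 1; a[42] = 13; a[43] = 0; a[44] = 11.
The sequence repeats with period 42.
(522 - 1) mod 42 = 17, so a[522] = a[18] = 3.

3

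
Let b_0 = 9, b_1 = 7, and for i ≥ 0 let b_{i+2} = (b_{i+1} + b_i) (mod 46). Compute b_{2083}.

37

We have b_0 = 9,  b_1 = 7,  b_2 = 16,  b_3 = 23,  b_4 = 39,  b_5 = 16,  b_6 = 9,  b_7 = 25,  b_8 = 34,  b_9 = 13,  b_{10} = 1,  b_{11} = 14,  b_{12} = 15,  b_{13} = 29,  b_{14} = 44,  b_{15} = 27,  b_{16} = 25,  b_{17} = 6,  b_{18} = 31,  b_{19} = 37,  b_{20} = 22,  b_{21} = 13,  b_{22} = 35,  b_{23} = 2,  b_{24} = 37,  b_{25} = 39,  b_{26} = 30,  b_{27} = 23,  b_{28} = 7,  b_{29} = 30,  b_{30} = 37,  b_{31} = 21,  b_{32} = 12,  b_{33} = 33,  b_{34} = 45,  b_{35} = 32,  b_{36} = 31,  b_{37} = 17,  b_{38} = 2,  b_{39} = 19,  b_{40} = 21,  b_{41} = 40,  b_{42} = 15,  b_{43} = 9,  b_{44} = 24,  b_{45} = 33,  b_{46} = 11,  b_{47} = 44,  b_{48} = 9,  b_{49} = 7.
Since (b_{48}, b_{49}) = (b_0, b_1) = (9, 7) (two consecutive terms determine the rest), the sequence is periodic with period 48.
So b_{2083} = b_{0 + ((2083-0) mod 48)} = b_{19} = 37.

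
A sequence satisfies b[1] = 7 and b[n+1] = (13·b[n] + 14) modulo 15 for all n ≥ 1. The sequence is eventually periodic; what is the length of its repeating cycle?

Computing terms: b[1] = 7; b[2] = 0; b[3] = 14; b[4] = 1; b[5] = 12; b[6] = 5; b[7] = 4; b[8] = 6; b[9] = 2; b[10] = 10; b[11] = 9; b[12] = 11; b[13] = 7.
The sequence repeats with period 12.

12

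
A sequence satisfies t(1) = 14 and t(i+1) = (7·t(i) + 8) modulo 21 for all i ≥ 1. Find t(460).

Listing terms: t(1) = 14,  t(2) = 1,  t(3) = 15,  t(4) = 8,  t(5) = 1.
Since t(5) = t(2) = 1, the sequence is eventually periodic: after a pre-period of length 1 it cycles with period 3.
For i ≥ 2, t(i) depends only on (i - 2) mod 3. (460 - 2) mod 3 = 2, so t(460) = t(4) = 8.

8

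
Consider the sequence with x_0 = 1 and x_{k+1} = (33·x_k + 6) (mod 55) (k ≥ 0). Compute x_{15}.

x_0 = 1; x_1 = 39; x_2 = 28; x_3 = 50; x_4 = 6; x_5 = 39.
Since x_5 = x_1 = 39, the sequence is eventually periodic: after a pre-period of length 1 it cycles with period 4.
For k ≥ 1, x_k depends only on (k - 1) mod 4. (15 - 1) mod 4 = 2, so x_{15} = x_3 = 50.

50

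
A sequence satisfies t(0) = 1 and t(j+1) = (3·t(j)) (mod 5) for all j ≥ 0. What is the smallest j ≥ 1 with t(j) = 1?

4

We have t(0) = 1,  t(1) = 3,  t(2) = 4,  t(3) = 2,  t(4) = 1.
The sequence repeats with period 4.
The value 1 next appears (with j ≥ 1) at t(4).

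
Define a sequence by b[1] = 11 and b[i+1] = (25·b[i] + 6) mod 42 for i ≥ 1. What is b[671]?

29

Computing terms: b[1] = 11, b[2] = 29, b[3] = 17, b[4] = 11.
The sequence repeats with period 3.
(671 - 1) mod 3 = 1, so b[671] = b[2] = 29.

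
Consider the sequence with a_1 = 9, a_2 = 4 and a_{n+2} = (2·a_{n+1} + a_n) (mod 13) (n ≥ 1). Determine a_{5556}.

10

a_1 = 9, a_2 = 4, a_3 = 4, a_4 = 12, a_5 = 2, a_6 = 3, a_7 = 8, a_8 = 6, a_9 = 7, a_{10} = 7, a_{11} = 8, a_{12} = 10, a_{13} = 2, a_{14} = 1, a_{15} = 4, a_{16} = 9, a_{17} = 9, a_{18} = 1, a_{19} = 11, a_{20} = 10, a_{21} = 5, a_{22} = 7, a_{23} = 6, a_{24} = 6, a_{25} = 5, a_{26} = 3, a_{27} = 11, a_{28} = 12, a_{29} = 9, a_{30} = 4.
The sequence repeats with period 28.
So a_{5556} = a_{1 + ((5556-1) mod 28)} = a_{12} = 10.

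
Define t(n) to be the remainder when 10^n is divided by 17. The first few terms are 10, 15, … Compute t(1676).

We have t(1) = 10; t(2) = 15; t(3) = 14; t(4) = 4; t(5) = 6; t(6) = 9; t(7) = 5; t(8) = 16; t(9) = 7; t(10) = 2; t(11) = 3; t(12) = 13; t(13) = 11; t(14) = 8; t(15) = 12; t(16) = 1; t(17) = 10.
The sequence repeats with period 16.
So t(1676) = t(1 + ((1676-1) mod 16)) = t(12) = 13.

13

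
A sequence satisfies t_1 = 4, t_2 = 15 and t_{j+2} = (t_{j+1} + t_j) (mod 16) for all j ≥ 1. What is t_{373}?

t_1 = 4; t_2 = 15; t_3 = 3; t_4 = 2; t_5 = 5; t_6 = 7; t_7 = 12; t_8 = 3; t_9 = 15; t_{10} = 2; t_{11} = 1; t_{12} = 3; t_{13} = 4; t_{14} = 7; t_{15} = 11; t_{16} = 2; t_{17} = 13; t_{18} = 15; t_{19} = 12; t_{20} = 11; t_{21} = 7; t_{22} = 2; t_{23} = 9; t_{24} = 11; t_{25} = 4; t_{26} = 15.
Since (t_{25}, t_{26}) = (t_1, t_2) = (4, 15) (two consecutive terms determine the rest), the sequence is periodic with period 24.
So t_{373} = t_{1 + ((373-1) mod 24)} = t_{13} = 4.

4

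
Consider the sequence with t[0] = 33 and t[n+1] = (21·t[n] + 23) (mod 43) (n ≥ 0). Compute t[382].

3

We have t[0] = 33; t[1] = 28; t[2] = 9; t[3] = 40; t[4] = 3; t[5] = 0; t[6] = 23; t[7] = 33.
The sequence repeats with period 7.
So t[382] = t[0 + ((382-0) mod 7)] = t[4] = 3.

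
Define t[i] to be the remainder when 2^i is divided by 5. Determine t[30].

Computing terms: t[1] = 2; t[2] = 4; t[3] = 3; t[4] = 1; t[5] = 2.
The sequence repeats with period 4.
So t[30] = t[1 + ((30-1) mod 4)] = t[2] = 4.

4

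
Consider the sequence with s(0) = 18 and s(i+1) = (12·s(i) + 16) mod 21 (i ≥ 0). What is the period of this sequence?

We have s(0) = 18,  s(1) = 1,  s(2) = 7,  s(3) = 16,  s(4) = 19,  s(5) = 13,  s(6) = 4,  s(7) = 1.
Since s(7) = s(1) = 1, the sequence is eventually periodic: after a pre-period of length 1 it cycles with period 6.

6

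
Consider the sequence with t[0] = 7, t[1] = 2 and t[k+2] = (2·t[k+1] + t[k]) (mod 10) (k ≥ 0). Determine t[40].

We have t[0] = 7,  t[1] = 2,  t[2] = 1,  t[3] = 4,  t[4] = 9,  t[5] = 2,  t[6] = 3,  t[7] = 8,  t[8] = 9,  t[9] = 6,  t[10] = 1,  t[11] = 8,  t[12] = 7,  t[13] = 2.
The sequence repeats with period 12.
So t[40] = t[0 + ((40-0) mod 12)] = t[4] = 9.

9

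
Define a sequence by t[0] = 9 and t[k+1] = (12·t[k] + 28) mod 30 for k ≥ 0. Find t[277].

Computing terms: t[0] = 9,  t[1] = 16,  t[2] = 10,  t[3] = 28,  t[4] = 4,  t[5] = 16.
Since t[5] = t[1] = 16, the sequence is eventually periodic: after a pre-period of length 1 it cycles with period 4.
For k ≥ 1, t[k] depends only on (k - 1) mod 4. (277 - 1) mod 4 = 0, so t[277] = t[1] = 16.

16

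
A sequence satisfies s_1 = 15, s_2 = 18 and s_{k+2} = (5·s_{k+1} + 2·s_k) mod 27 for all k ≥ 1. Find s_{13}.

s_1 = 15, s_2 = 18, s_3 = 12, s_4 = 15, s_5 = 18.
Since (s_4, s_5) = (s_1, s_2) = (15, 18) (two consecutive terms determine the rest), the sequence is periodic with period 3.
(13 - 1) mod 3 = 0, so s_{13} = s_1 = 15.

15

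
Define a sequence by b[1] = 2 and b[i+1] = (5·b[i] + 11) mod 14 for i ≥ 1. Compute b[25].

2

b[1] = 2,  b[2] = 7,  b[3] = 4,  b[4] = 3,  b[5] = 12,  b[6] = 1,  b[7] = 2.
The sequence repeats with period 6.
So b[25] = b[1 + ((25-1) mod 6)] = b[1] = 2.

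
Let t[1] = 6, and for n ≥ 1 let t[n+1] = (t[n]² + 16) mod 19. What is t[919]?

t[1] = 6; t[2] = 14; t[3] = 3; t[4] = 6.
The sequence repeats with period 3.
(919 - 1) mod 3 = 0, so t[919] = t[1] = 6.

6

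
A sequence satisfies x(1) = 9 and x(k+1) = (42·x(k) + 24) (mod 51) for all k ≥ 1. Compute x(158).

x(1) = 9; x(2) = 45; x(3) = 27; x(4) = 36; x(5) = 6; x(6) = 21; x(7) = 39; x(8) = 30; x(9) = 9.
The sequence repeats with period 8.
So x(158) = x(1 + ((158-1) mod 8)) = x(6) = 21.

21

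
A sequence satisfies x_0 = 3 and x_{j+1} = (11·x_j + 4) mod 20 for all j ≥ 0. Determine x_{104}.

19

We have x_0 = 3,  x_1 = 17,  x_2 = 11,  x_3 = 5,  x_4 = 19,  x_5 = 13,  x_6 = 7,  x_7 = 1,  x_8 = 15,  x_9 = 9,  x_{10} = 3.
Since x_{10} = x_0 = 3, the sequence is periodic with period 10.
(104 - 0) mod 10 = 4, so x_{104} = x_4 = 19.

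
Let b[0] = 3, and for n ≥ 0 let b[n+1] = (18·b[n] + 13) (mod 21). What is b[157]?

4

We have b[0] = 3,  b[1] = 4,  b[2] = 1,  b[3] = 10,  b[4] = 4.
Since b[4] = b[1] = 4, the sequence is eventually periodic: after a pre-period of length 1 it cycles with period 3.
For n ≥ 1, b[n] depends only on (n - 1) mod 3. (157 - 1) mod 3 = 0, so b[157] = b[1] = 4.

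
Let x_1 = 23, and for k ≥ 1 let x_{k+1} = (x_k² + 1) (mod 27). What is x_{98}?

17

We have x_1 = 23, x_2 = 17, x_3 = 20, x_4 = 23.
The sequence repeats with period 3.
So x_{98} = x_{1 + ((98-1) mod 3)} = x_2 = 17.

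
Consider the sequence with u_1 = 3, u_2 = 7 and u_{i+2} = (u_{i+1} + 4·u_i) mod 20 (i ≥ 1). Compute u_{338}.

7

u_1 = 3, u_2 = 7, u_3 = 19, u_4 = 7, u_5 = 3, u_6 = 11, u_7 = 3, u_8 = 7.
The sequence repeats with period 6.
(338 - 1) mod 6 = 1, so u_{338} = u_2 = 7.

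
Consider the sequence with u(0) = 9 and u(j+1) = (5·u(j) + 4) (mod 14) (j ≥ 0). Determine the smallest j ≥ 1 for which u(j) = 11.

Listing terms: u(0) = 9, u(1) = 7, u(2) = 11, u(3) = 3, u(4) = 5, u(5) = 1, u(6) = 9.
Since u(6) = u(0) = 9, the sequence is periodic with period 6.
The value 11 first appears (with j ≥ 1) at u(2).

2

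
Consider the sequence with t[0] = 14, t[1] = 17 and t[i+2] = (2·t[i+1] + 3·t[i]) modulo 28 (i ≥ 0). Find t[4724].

Computing terms: t[0] = 14, t[1] = 17, t[2] = 20, t[3] = 7, t[4] = 18, t[5] = 1, t[6] = 0, t[7] = 3, t[8] = 6, t[9] = 21, t[10] = 4, t[11] = 15, t[12] = 14, t[13] = 17.
The sequence repeats with period 12.
(4724 - 0) mod 12 = 8, so t[4724] = t[8] = 6.

6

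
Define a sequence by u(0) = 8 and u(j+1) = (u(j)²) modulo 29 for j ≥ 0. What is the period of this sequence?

3

We have u(0) = 8, u(1) = 6, u(2) = 7, u(3) = 20, u(4) = 23, u(5) = 7.
Since u(5) = u(2) = 7, the sequence is eventually periodic: after a pre-period of length 2 it cycles with period 3.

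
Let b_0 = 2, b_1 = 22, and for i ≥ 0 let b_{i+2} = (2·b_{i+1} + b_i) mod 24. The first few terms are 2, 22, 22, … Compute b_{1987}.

18

Computing terms: b_0 = 2; b_1 = 22; b_2 = 22; b_3 = 18; b_4 = 10; b_5 = 14; b_6 = 14; b_7 = 18; b_8 = 2; b_9 = 22.
Since (b_8, b_9) = (b_0, b_1) = (2, 22) (two consecutive terms determine the rest), the sequence is periodic with period 8.
(1987 - 0) mod 8 = 3, so b_{1987} = b_3 = 18.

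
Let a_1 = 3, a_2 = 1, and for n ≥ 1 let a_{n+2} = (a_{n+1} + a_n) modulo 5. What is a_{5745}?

We have a_1 = 3; a_2 = 1; a_3 = 4; a_4 = 0; a_5 = 4; a_6 = 4; a_7 = 3; a_8 = 2; a_9 = 0; a_{10} = 2; a_{11} = 2; a_{12} = 4; a_{13} = 1; a_{14} = 0; a_{15} = 1; a_{16} = 1; a_{17} = 2; a_{18} = 3; a_{19} = 0; a_{20} = 3; a_{21} = 3; a_{22} = 1.
Since (a_{21}, a_{22}) = (a_1, a_2) = (3, 1) (two consecutive terms determine the rest), the sequence is periodic with period 20.
(5745 - 1) mod 20 = 4, so a_{5745} = a_5 = 4.

4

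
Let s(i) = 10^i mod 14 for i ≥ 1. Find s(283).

s(1) = 10, s(2) = 2, s(3) = 6, s(4) = 4, s(5) = 12, s(6) = 8, s(7) = 10.
Since s(7) = s(1) = 10, the sequence is periodic with period 6.
So s(283) = s(1 + ((283-1) mod 6)) = s(1) = 10.

10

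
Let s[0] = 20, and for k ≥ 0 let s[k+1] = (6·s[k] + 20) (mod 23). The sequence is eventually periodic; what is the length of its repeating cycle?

We have s[0] = 20, s[1] = 2, s[2] = 9, s[3] = 5, s[4] = 4, s[5] = 21, s[6] = 8, s[7] = 22, s[8] = 14, s[9] = 12, s[10] = 0, s[11] = 20.
Since s[11] = s[0] = 20, the sequence is periodic with period 11.

11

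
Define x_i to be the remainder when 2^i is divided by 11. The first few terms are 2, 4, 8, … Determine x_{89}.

6

Computing terms: x_1 = 2; x_2 = 4; x_3 = 8; x_4 = 5; x_5 = 10; x_6 = 9; x_7 = 7; x_8 = 3; x_9 = 6; x_{10} = 1; x_{11} = 2.
Since x_{11} = x_1 = 2, the sequence is periodic with period 10.
(89 - 1) mod 10 = 8, so x_{89} = x_9 = 6.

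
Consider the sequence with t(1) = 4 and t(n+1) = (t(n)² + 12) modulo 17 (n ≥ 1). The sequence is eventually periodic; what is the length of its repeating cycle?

Listing terms: t(1) = 4, t(2) = 11, t(3) = 14, t(4) = 4.
Since t(4) = t(1) = 4, the sequence is periodic with period 3.

3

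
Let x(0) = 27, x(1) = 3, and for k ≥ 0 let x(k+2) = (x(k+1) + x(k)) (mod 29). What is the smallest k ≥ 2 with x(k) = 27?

14

Listing terms: x(0) = 27, x(1) = 3, x(2) = 1, x(3) = 4, x(4) = 5, x(5) = 9, x(6) = 14, x(7) = 23, x(8) = 8, x(9) = 2, x(10) = 10, x(11) = 12, x(12) = 22, x(13) = 5, x(14) = 27, x(15) = 3.
The sequence repeats with period 14.
The value 27 next appears (with k ≥ 2) at x(14).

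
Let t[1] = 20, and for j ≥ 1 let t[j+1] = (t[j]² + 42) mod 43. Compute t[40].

Computing terms: t[1] = 20,  t[2] = 12,  t[3] = 14,  t[4] = 23,  t[5] = 12.
Since t[5] = t[2] = 12, the sequence is eventually periodic: after a pre-period of length 1 it cycles with period 3.
For j ≥ 2, t[j] depends only on (j - 2) mod 3. (40 - 2) mod 3 = 2, so t[40] = t[4] = 23.

23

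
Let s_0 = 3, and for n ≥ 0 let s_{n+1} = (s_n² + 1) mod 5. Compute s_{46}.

0

We have s_0 = 3,  s_1 = 0,  s_2 = 1,  s_3 = 2,  s_4 = 0.
Since s_4 = s_1 = 0, the sequence is eventually periodic: after a pre-period of length 1 it cycles with period 3.
For n ≥ 1, s_n depends only on (n - 1) mod 3. (46 - 1) mod 3 = 0, so s_{46} = s_1 = 0.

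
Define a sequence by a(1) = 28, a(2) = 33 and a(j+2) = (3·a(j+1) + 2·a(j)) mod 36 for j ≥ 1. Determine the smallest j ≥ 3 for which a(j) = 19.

Computing terms: a(1) = 28; a(2) = 33; a(3) = 11; a(4) = 27; a(5) = 31; a(6) = 3; a(7) = 35; a(8) = 3; a(9) = 7; a(10) = 27; a(11) = 23; a(12) = 15; a(13) = 19; a(14) = 15; a(15) = 11; a(16) = 27.
Since (a(15), a(16)) = (a(3), a(4)) = (11, 27) (two consecutive terms determine the rest), the sequence is eventually periodic: after a pre-period of length 2 it cycles with period 12.
The value 19 first appears (with j ≥ 3) at a(13).

13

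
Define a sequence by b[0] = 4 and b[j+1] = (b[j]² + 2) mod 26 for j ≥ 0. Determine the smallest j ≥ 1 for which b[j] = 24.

4

We have b[0] = 4,  b[1] = 18,  b[2] = 14,  b[3] = 16,  b[4] = 24,  b[5] = 6,  b[6] = 12,  b[7] = 16.
Since b[7] = b[3] = 16, the sequence is eventually periodic: after a pre-period of length 3 it cycles with period 4.
The value 24 first appears (with j ≥ 1) at b[4].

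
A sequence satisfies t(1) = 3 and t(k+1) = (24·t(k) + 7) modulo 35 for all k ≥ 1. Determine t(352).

4

Listing terms: t(1) = 3; t(2) = 9; t(3) = 13; t(4) = 4; t(5) = 33; t(6) = 29; t(7) = 3.
The sequence repeats with period 6.
So t(352) = t(1 + ((352-1) mod 6)) = t(4) = 4.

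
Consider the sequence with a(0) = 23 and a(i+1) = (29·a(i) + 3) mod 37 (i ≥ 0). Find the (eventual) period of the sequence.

12

We have a(0) = 23; a(1) = 4; a(2) = 8; a(3) = 13; a(4) = 10; a(5) = 34; a(6) = 27; a(7) = 9; a(8) = 5; a(9) = 0; a(10) = 3; a(11) = 16; a(12) = 23.
Since a(12) = a(0) = 23, the sequence is periodic with period 12.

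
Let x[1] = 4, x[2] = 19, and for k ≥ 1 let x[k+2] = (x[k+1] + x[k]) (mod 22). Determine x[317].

7

x[1] = 4, x[2] = 19, x[3] = 1, x[4] = 20, x[5] = 21, x[6] = 19, x[7] = 18, x[8] = 15, x[9] = 11, x[10] = 4, x[11] = 15, x[12] = 19, x[13] = 12, x[14] = 9, x[15] = 21, x[16] = 8, x[17] = 7, x[18] = 15, x[19] = 0, x[20] = 15, x[21] = 15, x[22] = 8, x[23] = 1, x[24] = 9, x[25] = 10, x[26] = 19, x[27] = 7, x[28] = 4, x[29] = 11, x[30] = 15, x[31] = 4, x[32] = 19.
Since (x[31], x[32]) = (x[1], x[2]) = (4, 19) (two consecutive terms determine the rest), the sequence is periodic with period 30.
So x[317] = x[1 + ((317-1) mod 30)] = x[17] = 7.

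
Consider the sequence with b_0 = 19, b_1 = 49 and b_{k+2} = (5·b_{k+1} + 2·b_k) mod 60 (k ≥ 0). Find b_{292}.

31

Listing terms: b_0 = 19, b_1 = 49, b_2 = 43, b_3 = 13, b_4 = 31, b_5 = 1, b_6 = 7, b_7 = 37, b_8 = 19, b_9 = 49.
Since (b_8, b_9) = (b_0, b_1) = (19, 49) (two consecutive terms determine the rest), the sequence is periodic with period 8.
(292 - 0) mod 8 = 4, so b_{292} = b_4 = 31.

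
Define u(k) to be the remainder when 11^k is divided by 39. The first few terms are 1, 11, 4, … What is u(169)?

11

u(0) = 1, u(1) = 11, u(2) = 4, u(3) = 5, u(4) = 16, u(5) = 20, u(6) = 25, u(7) = 2, u(8) = 22, u(9) = 8, u(10) = 10, u(11) = 32, u(12) = 1.
The sequence repeats with period 12.
(169 - 0) mod 12 = 1, so u(169) = u(1) = 11.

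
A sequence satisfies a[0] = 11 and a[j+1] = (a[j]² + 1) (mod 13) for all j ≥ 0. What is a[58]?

Computing terms: a[0] = 11,  a[1] = 5,  a[2] = 0,  a[3] = 1,  a[4] = 2,  a[5] = 5.
Since a[5] = a[1] = 5, the sequence is eventually periodic: after a pre-period of length 1 it cycles with period 4.
For j ≥ 1, a[j] depends only on (j - 1) mod 4. (58 - 1) mod 4 = 1, so a[58] = a[2] = 0.

0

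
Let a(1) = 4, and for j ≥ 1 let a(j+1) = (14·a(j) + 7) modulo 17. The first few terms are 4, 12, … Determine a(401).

4

a(1) = 4,  a(2) = 12,  a(3) = 5,  a(4) = 9,  a(5) = 14,  a(6) = 16,  a(7) = 10,  a(8) = 11,  a(9) = 8,  a(10) = 0,  a(11) = 7,  a(12) = 3,  a(13) = 15,  a(14) = 13,  a(15) = 2,  a(16) = 1,  a(17) = 4.
The sequence repeats with period 16.
So a(401) = a(1 + ((401-1) mod 16)) = a(1) = 4.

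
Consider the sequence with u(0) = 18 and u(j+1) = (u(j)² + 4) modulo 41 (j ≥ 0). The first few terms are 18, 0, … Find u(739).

Computing terms: u(0) = 18; u(1) = 0; u(2) = 4; u(3) = 20; u(4) = 35; u(5) = 40; u(6) = 5; u(7) = 29; u(8) = 25; u(9) = 14; u(10) = 36; u(11) = 29.
Since u(11) = u(7) = 29, the sequence is eventually periodic: after a pre-period of length 7 it cycles with period 4.
For j ≥ 7, u(j) depends only on (j - 7) mod 4. (739 - 7) mod 4 = 0, so u(739) = u(7) = 29.

29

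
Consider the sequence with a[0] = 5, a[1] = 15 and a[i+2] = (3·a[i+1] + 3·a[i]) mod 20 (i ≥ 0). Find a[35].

We have a[0] = 5; a[1] = 15; a[2] = 0; a[3] = 5; a[4] = 15.
The sequence repeats with period 3.
So a[35] = a[0 + ((35-0) mod 3)] = a[2] = 0.

0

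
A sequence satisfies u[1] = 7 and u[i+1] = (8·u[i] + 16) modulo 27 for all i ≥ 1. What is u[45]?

25

We have u[1] = 7, u[2] = 18, u[3] = 25, u[4] = 0, u[5] = 16, u[6] = 9, u[7] = 7.
Since u[7] = u[1] = 7, the sequence is periodic with period 6.
So u[45] = u[1 + ((45-1) mod 6)] = u[3] = 25.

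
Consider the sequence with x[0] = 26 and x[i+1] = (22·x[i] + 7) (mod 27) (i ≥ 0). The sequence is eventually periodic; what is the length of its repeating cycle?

27

We have x[0] = 26; x[1] = 12; x[2] = 1; x[3] = 2; x[4] = 24; x[5] = 22; x[6] = 5; x[7] = 9; x[8] = 16; x[9] = 8; x[10] = 21; x[11] = 10; x[12] = 11; x[13] = 6; x[14] = 4; x[15] = 14; x[16] = 18; x[17] = 25; x[18] = 17; x[19] = 3; x[20] = 19; x[21] = 20; x[22] = 15; x[23] = 13; x[24] = 23; x[25] = 0; x[26] = 7; x[27] = 26.
The sequence repeats with period 27.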